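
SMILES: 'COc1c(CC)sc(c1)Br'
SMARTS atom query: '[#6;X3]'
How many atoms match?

4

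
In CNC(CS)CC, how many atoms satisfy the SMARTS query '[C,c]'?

The query [C,c] means: comma = OR; matches aliphatic or aromatic carbon — same as #6.
Check the 7 heavy atoms by environment: 5× C → match; 1× S → no; 1× N → no.
That gives 5 matching atoms.

5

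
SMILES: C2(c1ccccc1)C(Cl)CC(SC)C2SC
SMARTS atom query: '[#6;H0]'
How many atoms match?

Check the 16 heavy atoms by environment: 4× C (H1) → no; 1× C (H2) → no; 1× Cl (H0) → no; 2× S (H0) → no; 2× C (H3) → no; 1× c (aromatic, H0) → match; 5× c (aromatic, H1) → no.
That gives 1 matching atom.

1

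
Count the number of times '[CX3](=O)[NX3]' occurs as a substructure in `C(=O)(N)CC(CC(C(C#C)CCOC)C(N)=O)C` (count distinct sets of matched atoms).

[CX3](=O)[NX3] is the SMARTS for an amide: a carbonyl carbon bonded to a trivalent nitrogen.
The molecule carries 2 separate instances of a primary amide (-C(=O)NH2) meeting every constraint; each maps to a distinct set of atoms, giving 2 matches.

2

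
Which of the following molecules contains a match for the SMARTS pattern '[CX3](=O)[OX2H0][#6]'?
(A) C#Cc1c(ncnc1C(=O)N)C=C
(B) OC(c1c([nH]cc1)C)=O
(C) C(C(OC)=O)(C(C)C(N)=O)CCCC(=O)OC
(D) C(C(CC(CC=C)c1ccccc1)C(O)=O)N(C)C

C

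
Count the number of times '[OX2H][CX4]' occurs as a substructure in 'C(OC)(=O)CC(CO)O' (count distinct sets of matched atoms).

[OX2H][CX4] is the SMARTS for an aliphatic alcohol: a hydroxyl oxygen bound to an sp3 (X4) carbon.
The molecule carries 2 separate instances of a hydroxyl group (-OH) meeting every constraint; each maps to a distinct set of atoms, giving 2 matches.

2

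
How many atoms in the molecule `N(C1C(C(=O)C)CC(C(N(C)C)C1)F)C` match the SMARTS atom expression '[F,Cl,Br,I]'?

1

The query [F,Cl,Br,I] means: comma = OR; matches any of F, Cl, Br, I.
Check the 15 heavy atoms by environment: 11× C → no; 2× N → no; 1× F → match; 1× O → no.
That gives 1 matching atom.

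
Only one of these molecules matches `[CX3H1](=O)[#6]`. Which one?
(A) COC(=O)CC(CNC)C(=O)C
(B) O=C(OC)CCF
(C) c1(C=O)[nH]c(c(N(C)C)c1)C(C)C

C

[CX3H1](=O)[#6] describes an sp2 carbon with one H, double-bonded to O and single-bonded to carbon (an aldehyde).
(A) has an acetyl/ketone group (-C(=O)CH3) but the carbonyl carbon has H0 (two carbon neighbours), not H1.
(B) has a methyl-ester group (-C(=O)OCH3) but the carbonyl carbon has H0, not H1.
(C) contains an aldehyde (-CHO), which satisfies every atom and bond constraint.
So the answer is (C).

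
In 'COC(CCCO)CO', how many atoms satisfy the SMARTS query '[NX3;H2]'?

Check the 9 heavy atoms by environment: 4× C (H2, X4) → no; 1× C (H1, X4) → no; 2× O (H1, X2) → no; 1× O (H0, X2) → no; 1× C (H3, X4) → no.
No environment satisfies the query, so 0 matching atoms.

0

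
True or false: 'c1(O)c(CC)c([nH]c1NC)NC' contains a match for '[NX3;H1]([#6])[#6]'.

True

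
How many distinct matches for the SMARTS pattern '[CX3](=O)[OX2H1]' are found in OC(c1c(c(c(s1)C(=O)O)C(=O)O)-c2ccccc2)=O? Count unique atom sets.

[CX3](=O)[OX2H1] is the SMARTS for a carboxylic acid: an sp2 carbon double-bonded to O and single-bonded to an -OH oxygen.
The molecule carries 3 separate instances of a carboxylic acid group (-C(=O)OH) meeting every constraint; each maps to a distinct set of atoms, giving 3 matches.

3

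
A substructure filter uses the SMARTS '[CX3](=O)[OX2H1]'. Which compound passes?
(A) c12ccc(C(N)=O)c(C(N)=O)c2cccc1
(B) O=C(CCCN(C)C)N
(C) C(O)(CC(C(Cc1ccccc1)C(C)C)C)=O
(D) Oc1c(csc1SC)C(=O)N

C

[CX3](=O)[OX2H1] describes an sp2 carbon double-bonded to O and single-bonded to an -OH oxygen (a carboxylic acid).
(A) has a primary amide (-C(=O)NH2) but the carbonyl is bonded to N, not to an -OH oxygen.
(B) has a primary amide (-C(=O)NH2) but the carbonyl is bonded to N, not to an -OH oxygen.
(C) contains a carboxylic acid group (-C(=O)OH), which satisfies every atom and bond constraint.
(D) has a primary amide (-C(=O)NH2) but the carbonyl is bonded to N, not to an -OH oxygen.
So the answer is (C).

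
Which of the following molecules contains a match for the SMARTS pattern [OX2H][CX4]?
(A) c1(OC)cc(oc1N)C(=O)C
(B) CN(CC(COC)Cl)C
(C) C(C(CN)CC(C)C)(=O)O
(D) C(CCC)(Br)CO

D

[OX2H][CX4] describes a hydroxyl oxygen bound to an sp3 (X4) carbon (an aliphatic alcohol).
(A) has a methoxy ether (-OCH3) but the oxygen has H0 (ether), not H1.
(B) has a methoxy ether (-OCH3) but the oxygen has H0 (ether), not H1.
(C) has a carboxylic acid group (-C(=O)OH) but the -OH is on a CX3 carbonyl carbon, not a CX4 carbon.
(D) contains a hydroxyl group (-OH), which satisfies every atom and bond constraint.
So the answer is (D).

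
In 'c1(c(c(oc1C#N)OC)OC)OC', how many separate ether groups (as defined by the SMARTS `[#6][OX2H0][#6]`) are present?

[#6][OX2H0][#6] is the SMARTS for an ether: an aliphatic oxygen bridging two carbons with no H on the oxygen.
The molecule carries 3 separate instances of a methoxy ether (-OCH3) meeting every constraint; each maps to a distinct set of atoms, giving 3 matches.

3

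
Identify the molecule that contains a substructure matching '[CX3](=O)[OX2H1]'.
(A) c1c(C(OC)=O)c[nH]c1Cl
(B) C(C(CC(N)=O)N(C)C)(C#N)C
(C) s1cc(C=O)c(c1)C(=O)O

C

[CX3](=O)[OX2H1] describes an sp2 carbon double-bonded to O and single-bonded to an -OH oxygen (a carboxylic acid).
(A) has a methyl-ester group (-C(=O)OCH3) but the singly-bonded O has no H (OX2H0, not OX2H1).
(B) has a primary amide (-C(=O)NH2) but the carbonyl is bonded to N, not to an -OH oxygen.
(C) contains a carboxylic acid group (-C(=O)OH), which satisfies every atom and bond constraint.
So the answer is (C).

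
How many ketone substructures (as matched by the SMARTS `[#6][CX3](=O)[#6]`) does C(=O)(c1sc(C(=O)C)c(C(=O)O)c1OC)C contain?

2

[#6][CX3](=O)[#6] is the SMARTS for a ketone: a carbonyl carbon (no H) flanked by two carbons.
The molecule carries 2 separate instances of an acetyl/ketone group (-C(=O)CH3) meeting every constraint; each maps to a distinct set of atoms, giving 2 matches.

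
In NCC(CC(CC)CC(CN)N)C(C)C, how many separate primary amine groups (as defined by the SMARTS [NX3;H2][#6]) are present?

3

[NX3;H2][#6] is the SMARTS for a primary amine: a trivalent nitrogen with two H attached to carbon.
The molecule carries 3 separate instances of a primary amino group (-NH2) meeting every constraint; each maps to a distinct set of atoms, giving 3 matches.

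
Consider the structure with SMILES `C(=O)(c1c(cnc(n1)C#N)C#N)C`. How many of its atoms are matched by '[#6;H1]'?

1

Check the 13 heavy atoms by environment: 2× n (aromatic, H0) → no; 3× c (aromatic, H0) → no; 1× c (aromatic, H1) → match; 3× C (H0) → no; 2× N (H0) → no; 1× O (H0) → no; 1× C (H3) → no.
That gives 1 matching atom.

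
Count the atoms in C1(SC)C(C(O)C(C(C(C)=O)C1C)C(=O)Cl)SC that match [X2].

3

The query [X2] means: any atom with exactly two total connections (bonds + H).
Check the 18 heavy atoms by environment: 10× C (X4) → no; 2× S (X2) → match; 1× O (X2) → match; 2× C (X3) → no; 2× O (X1) → no; 1× Cl (X1) → no.
Summing the matching environments: 2 + 1 = 3 matching atoms.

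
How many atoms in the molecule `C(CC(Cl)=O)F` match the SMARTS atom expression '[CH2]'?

2

The query [CH2] means: aliphatic carbon with exactly two hydrogens.
Check the 6 heavy atoms by environment: 2× C (H2) → match; 1× F (H0) → no; 1× C (H0) → no; 1× O (H0) → no; 1× Cl (H0) → no.
That gives 2 matching atoms.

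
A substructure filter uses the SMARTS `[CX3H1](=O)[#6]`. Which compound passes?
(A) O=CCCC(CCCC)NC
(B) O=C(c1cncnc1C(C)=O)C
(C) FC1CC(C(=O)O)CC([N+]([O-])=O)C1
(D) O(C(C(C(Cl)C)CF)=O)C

A

[CX3H1](=O)[#6] describes an sp2 carbon with one H, double-bonded to O and single-bonded to carbon (an aldehyde).
(A) contains an aldehyde (-CHO), which satisfies every atom and bond constraint.
(B) has an acetyl/ketone group (-C(=O)CH3) but the carbonyl carbon has H0 (two carbon neighbours), not H1.
(C) has a carboxylic acid group (-C(=O)OH) but the carbonyl carbon has H0 and is bonded to O, not H1.
(D) has a methyl-ester group (-C(=O)OCH3) but the carbonyl carbon has H0, not H1.
So the answer is (A).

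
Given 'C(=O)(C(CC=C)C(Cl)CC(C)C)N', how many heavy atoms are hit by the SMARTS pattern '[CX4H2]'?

2

The query [CX4H2] means: sp3 carbon (X4) with exactly two hydrogens.
Check the 13 heavy atoms by environment: 2× C (H2, X4) → match; 3× C (H1, X4) → no; 2× C (H3, X4) → no; 1× C (H1, X3) → no; 1× C (H2, X3) → no; 1× Cl (H0, X1) → no; 1× C (H0, X3) → no; 1× O (H0, X1) → no; 1× N (H2, X3) → no.
That gives 2 matching atoms.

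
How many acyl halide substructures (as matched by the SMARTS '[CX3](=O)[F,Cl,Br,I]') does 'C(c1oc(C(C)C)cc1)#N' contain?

0

[CX3](=O)[F,Cl,Br,I] is the SMARTS for an acyl halide: a carbonyl carbon bonded to a halogen.
No fragment in the molecule satisfies every constraint, giving 0 matches.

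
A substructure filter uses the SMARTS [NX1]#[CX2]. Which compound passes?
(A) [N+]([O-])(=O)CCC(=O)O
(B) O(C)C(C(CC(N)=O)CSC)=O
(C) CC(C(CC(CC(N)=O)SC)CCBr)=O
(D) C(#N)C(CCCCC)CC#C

[NX1]#[CX2] describes a nitrogen triple-bonded to a two-connected carbon (a nitrile).
(A) has a nitro group (-[N+](=O)[O-]) but there is no C#N triple bond.
(B) has a primary amide (-C(=O)NH2) but the nitrogen is NX3, not NX1.
(C) has a primary amide (-C(=O)NH2) but the nitrogen is NX3, not NX1.
(D) contains a nitrile (-C#N), which satisfies every atom and bond constraint.
So the answer is (D).

D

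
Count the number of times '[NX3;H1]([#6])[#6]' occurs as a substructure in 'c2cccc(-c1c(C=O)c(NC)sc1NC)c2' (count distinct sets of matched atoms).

2

[NX3;H1]([#6])[#6] is the SMARTS for a secondary amine: a trivalent nitrogen with one H, bonded to two carbons.
The molecule carries 2 separate instances of an N-methylamino group (-NHCH3) meeting every constraint; each maps to a distinct set of atoms, giving 2 matches.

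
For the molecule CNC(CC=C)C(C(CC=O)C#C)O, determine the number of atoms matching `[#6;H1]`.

6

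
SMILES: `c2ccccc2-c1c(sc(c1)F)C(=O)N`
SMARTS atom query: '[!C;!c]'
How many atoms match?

4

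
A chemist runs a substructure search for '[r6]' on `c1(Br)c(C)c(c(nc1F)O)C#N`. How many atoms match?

6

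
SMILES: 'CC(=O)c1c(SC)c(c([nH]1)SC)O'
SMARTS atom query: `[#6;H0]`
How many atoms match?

5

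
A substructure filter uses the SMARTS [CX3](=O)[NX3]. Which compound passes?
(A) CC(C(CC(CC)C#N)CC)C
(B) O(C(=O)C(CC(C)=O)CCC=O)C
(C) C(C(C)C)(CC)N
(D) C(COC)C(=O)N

[CX3](=O)[NX3] describes a carbonyl carbon bonded to a trivalent nitrogen (an amide).
(A) has a nitrile (-C#N) but the nitrile N is NX1 (triple-bonded), not NX3.
(B) has a methyl-ester group (-C(=O)OCH3) but the carbonyl is bonded to O, not to an NX3 nitrogen.
(C) has a primary amino group (-NH2) but the -NH2 is not attached to a carbonyl carbon.
(D) contains a primary amide (-C(=O)NH2), which satisfies every atom and bond constraint.
So the answer is (D).

D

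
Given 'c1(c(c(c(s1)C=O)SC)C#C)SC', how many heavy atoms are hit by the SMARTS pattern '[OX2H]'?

0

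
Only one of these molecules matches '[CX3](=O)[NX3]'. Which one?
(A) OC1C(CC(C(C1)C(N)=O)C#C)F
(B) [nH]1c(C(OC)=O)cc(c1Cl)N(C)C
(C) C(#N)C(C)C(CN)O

A

[CX3](=O)[NX3] describes a carbonyl carbon bonded to a trivalent nitrogen (an amide).
(A) contains a primary amide (-C(=O)NH2), which satisfies every atom and bond constraint.
(B) has a methyl-ester group (-C(=O)OCH3) but the carbonyl is bonded to O, not to an NX3 nitrogen.
(C) has a primary amino group (-NH2) but the -NH2 is not attached to a carbonyl carbon.
So the answer is (A).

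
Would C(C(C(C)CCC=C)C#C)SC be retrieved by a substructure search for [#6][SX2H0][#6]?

Yes

The pattern [#6][SX2H0][#6] describes an aliphatic sulfur bridging two carbons with no H on the sulfur — a thioether.
The molecule carries a methylthio ether (-SCH3), whose atoms satisfy every constraint of the query, so the pattern matches.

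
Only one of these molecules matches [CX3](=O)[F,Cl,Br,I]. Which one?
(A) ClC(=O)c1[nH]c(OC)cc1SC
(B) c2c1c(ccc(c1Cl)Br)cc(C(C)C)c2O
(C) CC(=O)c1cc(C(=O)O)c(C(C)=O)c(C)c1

A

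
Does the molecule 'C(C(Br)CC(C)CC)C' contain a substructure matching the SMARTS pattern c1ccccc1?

No

The pattern c1ccccc1 describes six aromatic carbons in a ring — a benzene ring.
The closest candidate here is a methyl group (-CH3), but no six-membered all-carbon aromatic ring is present. No other fragment satisfies the full query, so there is no match.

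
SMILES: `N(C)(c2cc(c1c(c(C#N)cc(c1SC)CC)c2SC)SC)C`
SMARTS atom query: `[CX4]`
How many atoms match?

7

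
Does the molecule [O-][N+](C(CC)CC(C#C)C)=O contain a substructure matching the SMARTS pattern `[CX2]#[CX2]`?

Yes

The pattern [CX2]#[CX2] describes a carbon-carbon triple bond — an alkyne.
The molecule carries an ethynyl group (-C#CH), whose atoms satisfy every constraint of the query, so the pattern matches.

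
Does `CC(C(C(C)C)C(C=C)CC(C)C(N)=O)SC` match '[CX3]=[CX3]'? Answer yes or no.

The pattern [CX3]=[CX3] describes a non-aromatic C=C double bond between two sp2 carbons — an alkene.
The molecule carries a vinyl group (-CH=CH2), whose atoms satisfy every constraint of the query, so the pattern matches.

Yes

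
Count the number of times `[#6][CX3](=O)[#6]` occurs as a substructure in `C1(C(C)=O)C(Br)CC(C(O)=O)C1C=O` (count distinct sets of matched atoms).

1

[#6][CX3](=O)[#6] is the SMARTS for a ketone: a carbonyl carbon (no H) flanked by two carbons.
Exactly one fragment in the molecule meets all constraints, giving 1 match.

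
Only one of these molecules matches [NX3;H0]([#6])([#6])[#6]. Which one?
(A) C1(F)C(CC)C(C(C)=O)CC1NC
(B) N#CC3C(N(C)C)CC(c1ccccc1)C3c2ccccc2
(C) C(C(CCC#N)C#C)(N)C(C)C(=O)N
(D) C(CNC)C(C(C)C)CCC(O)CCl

B

[NX3;H0]([#6])([#6])[#6] describes a trivalent nitrogen with no H, bonded to three carbons (a tertiary amine).
(A) has an N-methylamino group (-NHCH3) but the nitrogen still has one H (H1), not H0.
(B) contains a dimethylamino group (-N(CH3)2), which satisfies every atom and bond constraint.
(C) has a primary amino group (-NH2) but the nitrogen has H2, not H0 with three carbons.
(D) has an N-methylamino group (-NHCH3) but the nitrogen still has one H (H1), not H0.
So the answer is (B).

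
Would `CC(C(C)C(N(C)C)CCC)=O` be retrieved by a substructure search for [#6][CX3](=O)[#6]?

The pattern [#6][CX3](=O)[#6] describes a carbonyl carbon (no H) flanked by two carbons — a ketone.
The molecule carries an acetyl/ketone group (-C(=O)CH3), whose atoms satisfy every constraint of the query, so the pattern matches.

Yes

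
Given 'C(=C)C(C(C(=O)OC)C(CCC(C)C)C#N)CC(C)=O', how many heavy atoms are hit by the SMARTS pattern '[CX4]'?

The query [CX4] means: C with X4: aliphatic carbon with exactly 4 total connections (bonds + H).
Check the 20 heavy atoms by environment: 11× C (X4) → match; 1× C (X2) → no; 1× N (X1) → no; 4× C (X3) → no; 2× O (X1) → no; 1× O (X2) → no.
That gives 11 matching atoms.

11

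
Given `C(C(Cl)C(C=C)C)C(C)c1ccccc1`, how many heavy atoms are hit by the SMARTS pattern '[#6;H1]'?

9

Check the 15 heavy atoms by environment: 2× C (H3) → no; 4× C (H1) → match; 2× C (H2) → no; 1× c (aromatic, H0) → no; 5× c (aromatic, H1) → match; 1× Cl (H0) → no.
Summing the matching environments: 4 + 5 = 9 matching atoms.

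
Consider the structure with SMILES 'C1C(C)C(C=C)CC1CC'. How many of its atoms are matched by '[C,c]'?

10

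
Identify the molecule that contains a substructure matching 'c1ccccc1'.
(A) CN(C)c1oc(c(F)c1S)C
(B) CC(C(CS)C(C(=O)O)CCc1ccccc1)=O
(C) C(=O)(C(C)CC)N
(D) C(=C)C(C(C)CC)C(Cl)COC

B

c1ccccc1 describes six aromatic carbons in a ring (a benzene ring).
(A) has a methyl group (-CH3) but no six-membered all-carbon aromatic ring is present.
(B) contains a phenyl ring, which satisfies every atom and bond constraint.
(C) has a methyl group (-CH3) but no six-membered all-carbon aromatic ring is present.
(D) has a methyl group (-CH3) but no six-membered all-carbon aromatic ring is present.
So the answer is (B).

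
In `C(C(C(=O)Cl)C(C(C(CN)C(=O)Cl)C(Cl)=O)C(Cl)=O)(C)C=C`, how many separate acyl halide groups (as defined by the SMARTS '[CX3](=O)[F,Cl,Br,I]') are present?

[CX3](=O)[F,Cl,Br,I] is the SMARTS for an acyl halide: a carbonyl carbon bonded to a halogen.
The molecule carries 4 separate instances of an acyl chloride (-C(=O)Cl) meeting every constraint; each maps to a distinct set of atoms, giving 4 matches.

4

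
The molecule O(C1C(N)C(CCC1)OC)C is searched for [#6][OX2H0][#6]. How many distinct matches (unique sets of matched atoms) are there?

2

[#6][OX2H0][#6] is the SMARTS for an ether: an aliphatic oxygen bridging two carbons with no H on the oxygen.
The molecule carries 2 separate instances of a methoxy ether (-OCH3) meeting every constraint; each maps to a distinct set of atoms, giving 2 matches.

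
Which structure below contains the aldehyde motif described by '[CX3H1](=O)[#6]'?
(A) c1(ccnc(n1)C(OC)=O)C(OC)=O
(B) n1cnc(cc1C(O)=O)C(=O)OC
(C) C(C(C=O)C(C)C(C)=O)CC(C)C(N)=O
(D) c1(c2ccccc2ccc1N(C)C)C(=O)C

C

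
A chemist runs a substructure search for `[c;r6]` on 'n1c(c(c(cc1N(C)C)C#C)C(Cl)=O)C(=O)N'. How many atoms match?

5

The query [c;r6] means: aromatic carbon that belongs to a six-membered ring.
Check the 17 heavy atoms by environment: 1× n (aromatic, in 6-ring) → no; 5× c (aromatic, in 6-ring) → match; 6× C (acyclic) → no; 2× O (acyclic) → no; 2× N (acyclic) → no; 1× Cl (acyclic) → no.
That gives 5 matching atoms.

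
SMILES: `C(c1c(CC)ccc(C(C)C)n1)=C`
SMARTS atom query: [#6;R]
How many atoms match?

Check the 13 heavy atoms by environment: 1× n (aromatic, in 6-ring) → no; 5× c (aromatic, in 6-ring) → match; 7× C (acyclic) → no.
That gives 5 matching atoms.

5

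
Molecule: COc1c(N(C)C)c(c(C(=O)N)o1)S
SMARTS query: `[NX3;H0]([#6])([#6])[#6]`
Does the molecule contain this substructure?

Yes

The pattern [NX3;H0]([#6])([#6])[#6] describes a trivalent nitrogen with no H, bonded to three carbons — a tertiary amine.
The molecule carries a dimethylamino group (-N(CH3)2), whose atoms satisfy every constraint of the query, so the pattern matches.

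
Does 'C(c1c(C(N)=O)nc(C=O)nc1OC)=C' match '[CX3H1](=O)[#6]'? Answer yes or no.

Yes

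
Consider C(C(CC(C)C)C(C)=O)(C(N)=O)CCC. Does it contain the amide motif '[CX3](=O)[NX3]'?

Yes

The pattern [CX3](=O)[NX3] describes a carbonyl carbon bonded to a trivalent nitrogen — an amide.
The molecule carries a primary amide (-C(=O)NH2), whose atoms satisfy every constraint of the query, so the pattern matches.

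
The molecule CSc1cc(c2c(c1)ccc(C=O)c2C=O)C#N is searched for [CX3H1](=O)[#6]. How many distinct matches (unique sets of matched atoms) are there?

2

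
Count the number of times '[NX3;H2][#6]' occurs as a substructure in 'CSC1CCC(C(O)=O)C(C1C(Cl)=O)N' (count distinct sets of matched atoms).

1

[NX3;H2][#6] is the SMARTS for a primary amine: a trivalent nitrogen with two H attached to carbon.
Exactly one fragment in the molecule meets all constraints, giving 1 match.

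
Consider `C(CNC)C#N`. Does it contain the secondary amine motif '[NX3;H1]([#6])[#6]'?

The pattern [NX3;H1]([#6])[#6] describes a trivalent nitrogen with one H, bonded to two carbons — a secondary amine.
The molecule carries an N-methylamino group (-NHCH3), whose atoms satisfy every constraint of the query, so the pattern matches.

Yes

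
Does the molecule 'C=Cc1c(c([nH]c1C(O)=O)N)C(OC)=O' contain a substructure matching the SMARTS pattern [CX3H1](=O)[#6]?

No

The pattern [CX3H1](=O)[#6] describes an sp2 carbon with one H, double-bonded to O and single-bonded to carbon — an aldehyde.
The closest candidate here is a carboxylic acid group (-C(=O)OH), but the carbonyl carbon has H0 and is bonded to O, not H1. No other fragment satisfies the full query, so there is no match.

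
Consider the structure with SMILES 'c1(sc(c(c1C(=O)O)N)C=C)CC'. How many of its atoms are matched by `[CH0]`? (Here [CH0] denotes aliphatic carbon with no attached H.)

1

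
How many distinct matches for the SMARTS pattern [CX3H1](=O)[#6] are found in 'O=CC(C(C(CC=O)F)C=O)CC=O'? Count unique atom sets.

4

[CX3H1](=O)[#6] is the SMARTS for an aldehyde: an sp2 carbon with one H, double-bonded to O and single-bonded to carbon.
The molecule carries 4 separate instances of an aldehyde (-CHO) meeting every constraint; each maps to a distinct set of atoms, giving 4 matches.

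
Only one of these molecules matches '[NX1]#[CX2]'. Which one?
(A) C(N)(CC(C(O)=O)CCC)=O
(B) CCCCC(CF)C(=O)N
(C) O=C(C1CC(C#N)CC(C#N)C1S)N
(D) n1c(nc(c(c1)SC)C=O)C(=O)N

C

[NX1]#[CX2] describes a nitrogen triple-bonded to a two-connected carbon (a nitrile).
(A) has a primary amide (-C(=O)NH2) but the nitrogen is NX3, not NX1.
(B) has a primary amide (-C(=O)NH2) but the nitrogen is NX3, not NX1.
(C) contains a nitrile (-C#N), which satisfies every atom and bond constraint.
(D) has a primary amide (-C(=O)NH2) but the nitrogen is NX3, not NX1.
So the answer is (C).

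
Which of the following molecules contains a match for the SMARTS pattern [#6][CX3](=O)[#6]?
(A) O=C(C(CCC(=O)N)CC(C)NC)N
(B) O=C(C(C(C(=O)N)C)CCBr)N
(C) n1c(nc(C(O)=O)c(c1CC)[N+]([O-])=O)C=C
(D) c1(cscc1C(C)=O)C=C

D

[#6][CX3](=O)[#6] describes a carbonyl carbon (no H) flanked by two carbons (a ketone).
(A) has a primary amide (-C(=O)NH2) but one neighbour of the carbonyl carbon is N, not C.
(B) has a primary amide (-C(=O)NH2) but one neighbour of the carbonyl carbon is N, not C.
(C) has a carboxylic acid group (-C(=O)OH) but one neighbour of the carbonyl carbon is O, not C.
(D) contains an acetyl/ketone group (-C(=O)CH3), which satisfies every atom and bond constraint.
So the answer is (D).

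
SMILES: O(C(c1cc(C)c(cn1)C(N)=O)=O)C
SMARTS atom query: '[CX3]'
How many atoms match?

The query [CX3] means: C with X3: aliphatic carbon with exactly 3 total connections.
Check the 14 heavy atoms by environment: 1× n (aromatic, X2) → no; 5× c (aromatic, X3) → no; 2× C (X3) → match; 2× O (X1) → no; 1× O (X2) → no; 2× C (X4) → no; 1× N (X3) → no.
That gives 2 matching atoms.

2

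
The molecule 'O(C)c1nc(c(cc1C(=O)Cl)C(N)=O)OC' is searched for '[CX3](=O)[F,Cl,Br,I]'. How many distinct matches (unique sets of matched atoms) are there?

1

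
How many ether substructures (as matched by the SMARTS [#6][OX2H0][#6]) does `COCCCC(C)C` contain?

[#6][OX2H0][#6] is the SMARTS for an ether: an aliphatic oxygen bridging two carbons with no H on the oxygen.
Exactly one fragment in the molecule meets all constraints, giving 1 match.

1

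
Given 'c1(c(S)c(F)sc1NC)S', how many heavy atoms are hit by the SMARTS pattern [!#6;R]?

1

The query [!#6;R] means: non-carbon atom that is part of a ring.
Check the 10 heavy atoms by environment: 1× s (aromatic, in 5-ring) → match; 4× c (aromatic, in 5-ring) → no; 1× F (acyclic) → no; 2× S (acyclic) → no; 1× N (acyclic) → no; 1× C (acyclic) → no.
That gives 1 matching atom.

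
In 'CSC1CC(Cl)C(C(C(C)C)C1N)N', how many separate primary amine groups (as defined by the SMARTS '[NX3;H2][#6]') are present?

2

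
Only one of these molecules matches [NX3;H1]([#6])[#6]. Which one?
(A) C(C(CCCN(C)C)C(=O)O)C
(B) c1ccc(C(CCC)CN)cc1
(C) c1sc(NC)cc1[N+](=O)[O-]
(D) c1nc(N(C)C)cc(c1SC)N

C

[NX3;H1]([#6])[#6] describes a trivalent nitrogen with one H, bonded to two carbons (a secondary amine).
(A) has a dimethylamino group (-N(CH3)2) but the nitrogen has H0, not H1.
(B) has a primary amino group (-NH2) but the nitrogen has H2 and only one carbon neighbour.
(C) contains an N-methylamino group (-NHCH3), which satisfies every atom and bond constraint.
(D) has a primary amino group (-NH2) but the nitrogen has H2 and only one carbon neighbour.
So the answer is (C).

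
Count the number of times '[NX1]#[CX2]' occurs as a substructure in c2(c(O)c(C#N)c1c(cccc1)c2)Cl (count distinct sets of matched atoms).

[NX1]#[CX2] is the SMARTS for a nitrile: a nitrogen triple-bonded to a two-connected carbon.
Exactly one fragment in the molecule meets all constraints, giving 1 match.

1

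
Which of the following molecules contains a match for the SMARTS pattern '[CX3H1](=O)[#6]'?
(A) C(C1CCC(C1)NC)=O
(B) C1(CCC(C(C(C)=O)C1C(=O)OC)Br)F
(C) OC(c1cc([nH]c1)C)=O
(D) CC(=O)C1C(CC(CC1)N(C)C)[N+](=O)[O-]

A

[CX3H1](=O)[#6] describes an sp2 carbon with one H, double-bonded to O and single-bonded to carbon (an aldehyde).
(A) contains an aldehyde (-CHO), which satisfies every atom and bond constraint.
(B) has a methyl-ester group (-C(=O)OCH3) but the carbonyl carbon has H0, not H1.
(C) has a carboxylic acid group (-C(=O)OH) but the carbonyl carbon has H0 and is bonded to O, not H1.
(D) has an acetyl/ketone group (-C(=O)CH3) but the carbonyl carbon has H0 (two carbon neighbours), not H1.
So the answer is (A).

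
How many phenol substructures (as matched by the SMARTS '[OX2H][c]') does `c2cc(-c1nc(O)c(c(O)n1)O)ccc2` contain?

3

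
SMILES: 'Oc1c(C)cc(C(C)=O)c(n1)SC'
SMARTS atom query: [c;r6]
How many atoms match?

5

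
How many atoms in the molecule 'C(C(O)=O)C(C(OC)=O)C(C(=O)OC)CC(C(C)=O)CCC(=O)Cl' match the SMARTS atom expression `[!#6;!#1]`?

9

The query [!#6;!#1] means: not carbon and not hydrogen — any heteroatom.
Check the 24 heavy atoms by environment: 15× C → no; 8× O → match; 1× Cl → match.
Summing the matching environments: 8 + 1 = 9 matching atoms.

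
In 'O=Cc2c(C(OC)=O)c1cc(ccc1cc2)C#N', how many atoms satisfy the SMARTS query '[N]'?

1

Check the 18 heavy atoms by environment: 10× c (aromatic) → no; 4× C → no; 1× N → match; 3× O → no.
That gives 1 matching atom.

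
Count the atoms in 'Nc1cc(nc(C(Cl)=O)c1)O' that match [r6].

The query [r6] means: r6 matches atoms in a six-membered ring.
Check the 11 heavy atoms by environment: 1× n (aromatic, in 6-ring) → match; 5× c (aromatic, in 6-ring) → match; 2× O (acyclic) → no; 1× C (acyclic) → no; 1× Cl (acyclic) → no; 1× N (acyclic) → no.
Summing the matching environments: 1 + 5 = 6 matching atoms.

6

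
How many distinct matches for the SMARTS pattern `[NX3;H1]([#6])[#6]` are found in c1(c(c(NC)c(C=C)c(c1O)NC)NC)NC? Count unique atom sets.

4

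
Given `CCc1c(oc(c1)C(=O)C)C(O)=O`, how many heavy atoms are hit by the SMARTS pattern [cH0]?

The query [cH0] means: aromatic carbon with no attached hydrogen (substituted or ring-fusion).
Check the 13 heavy atoms by environment: 1× o (aromatic, H0) → no; 3× c (aromatic, H0) → match; 1× c (aromatic, H1) → no; 2× C (H0) → no; 2× O (H0) → no; 2× C (H3) → no; 1× C (H2) → no; 1× O (H1) → no.
That gives 3 matching atoms.

3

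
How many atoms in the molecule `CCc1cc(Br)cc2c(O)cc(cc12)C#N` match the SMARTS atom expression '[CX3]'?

0

The query [CX3] means: C with X3: aliphatic carbon with exactly 3 total connections.
Check the 16 heavy atoms by environment: 10× c (aromatic, X3) → no; 1× O (X2) → no; 1× C (X2) → no; 1× N (X1) → no; 2× C (X4) → no; 1× Br (X1) → no.
No environment satisfies the query, so 0 matching atoms.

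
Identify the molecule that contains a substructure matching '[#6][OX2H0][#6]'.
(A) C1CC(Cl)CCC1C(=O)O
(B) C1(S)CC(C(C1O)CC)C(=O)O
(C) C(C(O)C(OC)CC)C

C

[#6][OX2H0][#6] describes an aliphatic oxygen bridging two carbons with no H on the oxygen (an ether).
(A) has a carboxylic acid group (-C(=O)OH) but the -OH oxygen has H1; the =O is OX1, not OX2.
(B) has a carboxylic acid group (-C(=O)OH) but the -OH oxygen has H1; the =O is OX1, not OX2.
(C) contains a methoxy ether (-OCH3), which satisfies every atom and bond constraint.
So the answer is (C).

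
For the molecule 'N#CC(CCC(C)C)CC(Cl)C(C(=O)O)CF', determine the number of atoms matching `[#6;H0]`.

2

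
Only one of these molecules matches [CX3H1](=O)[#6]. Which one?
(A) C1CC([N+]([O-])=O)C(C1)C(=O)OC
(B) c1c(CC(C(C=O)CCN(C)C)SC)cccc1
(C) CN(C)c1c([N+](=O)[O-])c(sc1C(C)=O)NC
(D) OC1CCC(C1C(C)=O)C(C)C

[CX3H1](=O)[#6] describes an sp2 carbon with one H, double-bonded to O and single-bonded to carbon (an aldehyde).
(A) has a methyl-ester group (-C(=O)OCH3) but the carbonyl carbon has H0, not H1.
(B) contains an aldehyde (-CHO), which satisfies every atom and bond constraint.
(C) has an acetyl/ketone group (-C(=O)CH3) but the carbonyl carbon has H0 (two carbon neighbours), not H1.
(D) has an acetyl/ketone group (-C(=O)CH3) but the carbonyl carbon has H0 (two carbon neighbours), not H1.
So the answer is (B).

B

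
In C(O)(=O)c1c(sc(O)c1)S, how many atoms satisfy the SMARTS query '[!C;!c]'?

5

The query [!C;!c] means: neither aliphatic nor aromatic carbon — same as [!#6].
Check the 10 heavy atoms by environment: 1× s (aromatic) → match; 4× c (aromatic) → no; 1× C → no; 3× O → match; 1× S → match.
Summing the matching environments: 1 + 3 + 1 = 5 matching atoms.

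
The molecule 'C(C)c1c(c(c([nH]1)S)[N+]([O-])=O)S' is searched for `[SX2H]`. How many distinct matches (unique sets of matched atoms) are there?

[SX2H] is the SMARTS for a thiol: an aliphatic sulfur with two connections, one being H.
The molecule carries 2 separate instances of a thiol (-SH) meeting every constraint; each maps to a distinct set of atoms, giving 2 matches.

2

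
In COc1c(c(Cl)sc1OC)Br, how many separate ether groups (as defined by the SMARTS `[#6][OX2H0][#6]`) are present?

2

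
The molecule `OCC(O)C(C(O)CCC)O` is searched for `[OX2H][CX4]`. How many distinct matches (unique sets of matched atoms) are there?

4

[OX2H][CX4] is the SMARTS for an aliphatic alcohol: a hydroxyl oxygen bound to an sp3 (X4) carbon.
The molecule carries 4 separate instances of a hydroxyl group (-OH) meeting every constraint; each maps to a distinct set of atoms, giving 4 matches.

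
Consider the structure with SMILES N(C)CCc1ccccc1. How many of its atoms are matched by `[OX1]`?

The query [OX1] means: aliphatic oxygen with one total connection — typically a carbonyl =O or an oxide.
Check the 10 heavy atoms by environment: 3× C (X4) → no; 1× N (X3) → no; 6× c (aromatic, X3) → no.
No environment satisfies the query, so 0 matching atoms.

0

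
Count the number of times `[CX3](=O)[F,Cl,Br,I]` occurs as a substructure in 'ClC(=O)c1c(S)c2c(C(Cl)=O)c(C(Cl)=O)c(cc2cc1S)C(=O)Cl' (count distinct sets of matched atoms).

4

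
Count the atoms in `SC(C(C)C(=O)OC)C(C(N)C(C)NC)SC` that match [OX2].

1

The query [OX2] means: aliphatic oxygen with two total connections — ether, hydroxyl, or ester single-bond O.
Check the 17 heavy atoms by environment: 10× C (X4) → no; 2× S (X2) → no; 2× N (X3) → no; 1× C (X3) → no; 1× O (X1) → no; 1× O (X2) → match.
That gives 1 matching atom.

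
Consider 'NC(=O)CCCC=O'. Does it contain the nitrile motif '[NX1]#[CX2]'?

The pattern [NX1]#[CX2] describes a nitrogen triple-bonded to a two-connected carbon — a nitrile.
The closest candidate here is a primary amide (-C(=O)NH2), but the nitrogen is NX3, not NX1. No other fragment satisfies the full query, so there is no match.

No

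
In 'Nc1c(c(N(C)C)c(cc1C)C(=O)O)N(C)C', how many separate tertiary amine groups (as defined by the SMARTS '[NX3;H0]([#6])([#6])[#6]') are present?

2

[NX3;H0]([#6])([#6])[#6] is the SMARTS for a tertiary amine: a trivalent nitrogen with no H, bonded to three carbons.
The molecule carries 2 separate instances of a dimethylamino group (-N(CH3)2) meeting every constraint; each maps to a distinct set of atoms, giving 2 matches.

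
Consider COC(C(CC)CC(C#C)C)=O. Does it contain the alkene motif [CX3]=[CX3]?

No

The pattern [CX3]=[CX3] describes a non-aromatic C=C double bond between two sp2 carbons — an alkene.
The closest candidate here is an ethynyl group (-C#CH), but the C-C bond is a triple bond, not a double bond. No other fragment satisfies the full query, so there is no match.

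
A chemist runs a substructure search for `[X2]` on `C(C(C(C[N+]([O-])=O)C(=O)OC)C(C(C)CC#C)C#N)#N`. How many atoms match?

5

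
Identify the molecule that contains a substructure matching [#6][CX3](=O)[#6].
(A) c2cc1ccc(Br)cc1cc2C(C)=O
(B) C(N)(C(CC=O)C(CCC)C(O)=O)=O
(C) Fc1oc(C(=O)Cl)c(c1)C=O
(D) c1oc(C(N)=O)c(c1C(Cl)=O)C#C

[#6][CX3](=O)[#6] describes a carbonyl carbon (no H) flanked by two carbons (a ketone).
(A) contains an acetyl/ketone group (-C(=O)CH3), which satisfies every atom and bond constraint.
(B) has a primary amide (-C(=O)NH2) but one neighbour of the carbonyl carbon is N, not C.
(C) has an aldehyde (-CHO) but the carbonyl carbon has H1, so it is not flanked by two carbons.
(D) has a primary amide (-C(=O)NH2) but one neighbour of the carbonyl carbon is N, not C.
So the answer is (A).

A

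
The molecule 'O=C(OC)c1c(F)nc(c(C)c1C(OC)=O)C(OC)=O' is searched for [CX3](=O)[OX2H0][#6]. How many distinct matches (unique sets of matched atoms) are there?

3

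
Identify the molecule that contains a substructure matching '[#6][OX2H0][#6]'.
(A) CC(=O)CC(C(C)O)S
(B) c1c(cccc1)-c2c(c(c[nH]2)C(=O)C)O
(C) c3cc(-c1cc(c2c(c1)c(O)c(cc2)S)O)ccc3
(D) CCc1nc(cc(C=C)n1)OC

D

[#6][OX2H0][#6] describes an aliphatic oxygen bridging two carbons with no H on the oxygen (an ether).
(A) has a hydroxyl group (-OH) but the oxygen has H1, not H0 bridging two carbons.
(B) has a hydroxyl group (-OH) but the oxygen has H1, not H0 bridging two carbons.
(C) has a hydroxyl group (-OH) but the oxygen has H1, not H0 bridging two carbons.
(D) contains a methoxy ether (-OCH3), which satisfies every atom and bond constraint.
So the answer is (D).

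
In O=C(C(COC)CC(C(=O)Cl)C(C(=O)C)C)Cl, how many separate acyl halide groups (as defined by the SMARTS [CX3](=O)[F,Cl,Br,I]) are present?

2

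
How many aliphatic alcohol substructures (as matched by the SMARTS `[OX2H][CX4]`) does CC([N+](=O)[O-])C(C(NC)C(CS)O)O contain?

[OX2H][CX4] is the SMARTS for an aliphatic alcohol: a hydroxyl oxygen bound to an sp3 (X4) carbon.
The molecule carries 2 separate instances of a hydroxyl group (-OH) meeting every constraint; each maps to a distinct set of atoms, giving 2 matches.

2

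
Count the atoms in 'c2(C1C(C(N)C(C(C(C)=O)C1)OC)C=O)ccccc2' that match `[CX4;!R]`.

2

The query [CX4;!R] means: aliphatic carbon with four total connections, not in a ring.
Check the 20 heavy atoms by environment: 6× C (X4, in 6-ring) → no; 2× C (X3, acyclic) → no; 2× O (X1, acyclic) → no; 2× C (X4, acyclic) → match; 1× O (X2, acyclic) → no; 6× c (aromatic, X3, in 6-ring) → no; 1× N (X3, acyclic) → no.
That gives 2 matching atoms.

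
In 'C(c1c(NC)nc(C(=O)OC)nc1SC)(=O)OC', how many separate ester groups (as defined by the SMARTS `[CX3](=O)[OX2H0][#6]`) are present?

[CX3](=O)[OX2H0][#6] is the SMARTS for an ester: a carbonyl carbon bonded to an oxygen that is itself bonded to carbon (no H on that O).
The molecule carries 2 separate instances of a methyl-ester group (-C(=O)OCH3) meeting every constraint; each maps to a distinct set of atoms, giving 2 matches.

2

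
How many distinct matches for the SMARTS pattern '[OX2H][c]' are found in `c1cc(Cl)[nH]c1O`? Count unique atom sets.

1

[OX2H][c] is the SMARTS for a phenol: a hydroxyl oxygen attached to an aromatic carbon.
Exactly one fragment in the molecule meets all constraints, giving 1 match.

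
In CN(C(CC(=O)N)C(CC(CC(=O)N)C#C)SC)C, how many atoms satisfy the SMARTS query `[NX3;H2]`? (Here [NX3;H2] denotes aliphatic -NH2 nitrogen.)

Check the 19 heavy atoms by environment: 3× C (H2, X4) → no; 3× C (H1, X4) → no; 1× S (H0, X2) → no; 3× C (H3, X4) → no; 2× C (H0, X3) → no; 2× O (H0, X1) → no; 2× N (H2, X3) → match; 1× C (H0, X2) → no; 1× C (H1, X2) → no; 1× N (H0, X3) → no.
That gives 2 matching atoms.

2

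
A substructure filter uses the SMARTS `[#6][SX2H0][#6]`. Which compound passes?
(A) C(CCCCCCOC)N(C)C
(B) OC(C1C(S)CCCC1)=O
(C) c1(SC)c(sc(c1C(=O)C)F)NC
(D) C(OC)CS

[#6][SX2H0][#6] describes an aliphatic sulfur bridging two carbons with no H on the sulfur (a thioether).
(A) has a methoxy ether (-OCH3) but the bridging atom is O, not S.
(B) has a thiol (-SH) but the sulfur has H1, not H0 bridging two carbons.
(C) contains a methylthio ether (-SCH3), which satisfies every atom and bond constraint.
(D) has a methoxy ether (-OCH3) but the bridging atom is O, not S.
So the answer is (C).

C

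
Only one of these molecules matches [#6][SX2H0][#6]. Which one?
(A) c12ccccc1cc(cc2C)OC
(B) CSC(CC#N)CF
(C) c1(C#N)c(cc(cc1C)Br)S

B

[#6][SX2H0][#6] describes an aliphatic sulfur bridging two carbons with no H on the sulfur (a thioether).
(A) has a methoxy ether (-OCH3) but the bridging atom is O, not S.
(B) contains a methylthio ether (-SCH3), which satisfies every atom and bond constraint.
(C) has a thiol (-SH) but the sulfur has H1, not H0 bridging two carbons.
So the answer is (B).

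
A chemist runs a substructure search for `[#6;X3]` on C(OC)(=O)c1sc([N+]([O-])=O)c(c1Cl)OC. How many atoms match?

The query [#6;X3] means: any carbon (aromatic or not) with three total connections.
Check the 15 heavy atoms by environment: 1× s (aromatic, X2) → no; 4× c (aromatic, X3) → match; 1× C (X3) → match; 2× O (X1) → no; 2× O (X2) → no; 2× C (X4) → no; 1× N (charge +1, X3) → no; 1× O (charge -1, X1) → no; 1× Cl (X1) → no.
Summing the matching environments: 4 + 1 = 5 matching atoms.

5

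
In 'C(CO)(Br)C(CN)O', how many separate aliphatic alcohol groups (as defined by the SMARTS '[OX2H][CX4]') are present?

[OX2H][CX4] is the SMARTS for an aliphatic alcohol: a hydroxyl oxygen bound to an sp3 (X4) carbon.
The molecule carries 2 separate instances of a hydroxyl group (-OH) meeting every constraint; each maps to a distinct set of atoms, giving 2 matches.

2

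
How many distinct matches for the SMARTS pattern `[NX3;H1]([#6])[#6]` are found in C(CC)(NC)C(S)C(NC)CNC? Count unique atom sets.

[NX3;H1]([#6])[#6] is the SMARTS for a secondary amine: a trivalent nitrogen with one H, bonded to two carbons.
The molecule carries 3 separate instances of an N-methylamino group (-NHCH3) meeting every constraint; each maps to a distinct set of atoms, giving 3 matches.

3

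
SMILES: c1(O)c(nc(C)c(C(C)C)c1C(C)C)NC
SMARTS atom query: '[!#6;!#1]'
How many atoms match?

3

The query [!#6;!#1] means: not carbon and not hydrogen — any heteroatom.
Check the 16 heavy atoms by environment: 1× n (aromatic) → match; 5× c (aromatic) → no; 8× C → no; 1× O → match; 1× N → match.
Summing the matching environments: 1 + 1 + 1 = 3 matching atoms.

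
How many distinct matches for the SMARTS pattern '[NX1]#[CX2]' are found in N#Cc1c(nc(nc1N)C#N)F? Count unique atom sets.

[NX1]#[CX2] is the SMARTS for a nitrile: a nitrogen triple-bonded to a two-connected carbon.
The molecule carries 2 separate instances of a nitrile (-C#N) meeting every constraint; each maps to a distinct set of atoms, giving 2 matches.

2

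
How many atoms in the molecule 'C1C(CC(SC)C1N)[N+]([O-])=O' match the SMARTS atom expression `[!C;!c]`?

5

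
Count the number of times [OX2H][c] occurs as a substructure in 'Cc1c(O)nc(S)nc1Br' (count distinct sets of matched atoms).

[OX2H][c] is the SMARTS for a phenol: a hydroxyl oxygen attached to an aromatic carbon.
Exactly one fragment in the molecule meets all constraints, giving 1 match.

1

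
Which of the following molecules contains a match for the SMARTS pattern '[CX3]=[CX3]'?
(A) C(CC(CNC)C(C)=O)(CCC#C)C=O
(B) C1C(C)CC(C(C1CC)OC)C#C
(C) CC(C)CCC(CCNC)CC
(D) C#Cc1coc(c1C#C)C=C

D

[CX3]=[CX3] describes a non-aromatic C=C double bond between two sp2 carbons (an alkene).
(A) has an ethynyl group (-C#CH) but the C-C bond is a triple bond, not a double bond.
(B) has an ethynyl group (-C#CH) but the C-C bond is a triple bond, not a double bond.
(C) has an ethyl group (-CH2CH3) but its C-C bond is a single bond between CX4 carbons, not CX3=CX3.
(D) contains a vinyl group (-CH=CH2), which satisfies every atom and bond constraint.
So the answer is (D).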